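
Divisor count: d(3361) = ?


3361 = 3361^1
d(3361) = (1+1) = 2

2 divisors


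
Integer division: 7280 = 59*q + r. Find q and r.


7280 = 59 * 123 + 23
Check: 7257 + 23 = 7280

q = 123, r = 23


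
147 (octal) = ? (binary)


147 (base 8) = 103 (decimal)
103 (decimal) = 1100111 (base 2)


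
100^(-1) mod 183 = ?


Use the extended Euclidean algorithm on (183, 100); each row r = 183*s + 100*t:
r=183, s=1, t=0
r=100, s=0, t=1
q=1: r=83, s=1, t=-1   [183*(1) + 100*(-1) = 83]
q=1: r=17, s=-1, t=2   [183*(-1) + 100*(2) = 17]
q=4: r=15, s=5, t=-9   [183*(5) + 100*(-9) = 15]
q=1: r=2, s=-6, t=11   [183*(-6) + 100*(11) = 2]
q=7: r=1, s=47, t=-86   [183*(47) + 100*(-86) = 1]
q=2: r=0, s=-100, t=183   [183*(-100) + 100*(183) = 0]
GCD = 1 with t = -86, so 100*(-86) ≡ 1 (mod 183)
Inverse = -86 mod 183 = 97
Check: 100 * 97 = 9700 ≡ 1 (mod 183)

100^(-1) ≡ 97 (mod 183)


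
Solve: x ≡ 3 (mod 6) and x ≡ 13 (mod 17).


M = 6*17 = 102
M1 = M/6 = 17, M2 = M/17 = 6
M1^(-1) mod 6 = 5, M2^(-1) mod 17 = 3
x = 3*17*5 + 13*6*3 = 489
489 mod 102 = 81
Check: 81 mod 6 = 3 ✓, 81 mod 17 = 13 ✓

x ≡ 81 (mod 102)


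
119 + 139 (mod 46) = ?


119 + 139 = 258
258 mod 46 = 28


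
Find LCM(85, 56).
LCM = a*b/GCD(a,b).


GCD(85, 56) = 1
LCM = 85*56/1 = 4760/1 = 4760

LCM = 4760


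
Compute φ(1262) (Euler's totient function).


1262 = 2 × 631
Prime factors: 2, 631
φ(1262) = 1262 × (1-1/2) × (1-1/631)
= 1262 × 1/2 × 630/631 = 630

φ(1262) = 630


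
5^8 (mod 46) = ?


5^1 mod 46 = 5
5^2 mod 46 = 25
5^3 mod 46 = 33
5^4 mod 46 = 27
5^5 mod 46 = 43
5^6 mod 46 = 31
5^7 mod 46 = 17
5^8 mod 46 = 39


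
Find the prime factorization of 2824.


2824 / 2 = 1412
1412 / 2 = 706
706 / 2 = 353
353 / 353 = 1
2824 = 2^3 × 353


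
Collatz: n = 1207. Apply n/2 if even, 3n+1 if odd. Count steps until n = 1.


1207 → 3622 → 1811 → 5434 → 2717 → 8152 → 4076 → 2038 → 1019 → 3058 → 1529 → 4588 → 2294 → 1147 → 3442 → 1721 → 5164 → 2582 → 1291 → 3874 → 1937 → 5812 → 2906 → 1453 → 4360 → 2180 → 1090 → 545 → 1636 → 818 → 409 → 1228 → 614 → 307 → 922 → 461 → 1384 → 692 → 346 → 173 → 520 → 260 → 130 → 65 → 196 → 98 → 49 → 148 → 74 → 37 → 112 → 56 → 28 → 14 → 7 → 22 → 11 → 34 → 17 → 52 → 26 → 13 → 40 → 20 → 10 → 5 → 16 → 8 → 4 → 2 → 1
Total steps = 70

70 steps


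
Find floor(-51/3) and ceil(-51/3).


-51/3 = -17.0000
floor = -17
ceil = -17

floor = -17, ceil = -17


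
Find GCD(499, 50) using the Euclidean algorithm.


499 = 9 * 50 + 49
50 = 1 * 49 + 1
49 = 49 * 1 + 0
GCD = 1


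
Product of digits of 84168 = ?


8 × 4 × 1 × 6 × 8 = 1536


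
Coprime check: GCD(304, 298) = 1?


Euclidean algorithm:
304 = 1 * 298 + 6
298 = 49 * 6 + 4
6 = 1 * 4 + 2
4 = 2 * 2 + 0
GCD(304, 298) = 2

No, not coprime (GCD = 2)


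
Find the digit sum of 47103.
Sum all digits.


4 + 7 + 1 + 0 + 3 = 15


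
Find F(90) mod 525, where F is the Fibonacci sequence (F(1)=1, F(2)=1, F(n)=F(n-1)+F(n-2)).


F(k) mod 525 for k=1..90:
1, 1, 2, 3, 5, 8, 13, 21, 34, 55, 89, 144, 233, 377, 85, 462, 22, 484, 506, 465, 446, 386, 307, 168, 475, 118, 68, 186, 254, 440, 169, 84, 253, 337, 65, 402, 467, 344, 286, 105, 391, 496, 362, 333, 170, 503, 148, 126, 274, 400, 149, 24, 173, 197, 370, 42, 412, 454, 341, 270, 86, 356, 442, 273, 190, 463, 128, 66, 194, 260, 454, 189, 118, 307, 425, 207, 107, 314, 421, 210, 106, 316, 422, 213, 110, 323, 433, 231, 139, 370
F(90) mod 525 = 370


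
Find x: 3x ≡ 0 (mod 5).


GCD(3, 5) = 1, unique solution
a^(-1) mod 5 = 2
x = 2 * 0 mod 5 = 0

x ≡ 0 (mod 5)


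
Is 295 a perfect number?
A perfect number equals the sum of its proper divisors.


Proper divisors of 295: 1, 5, 59
Sum = 1 + 5 + 59 = 65

No, 295 is not perfect (65 ≠ 295)


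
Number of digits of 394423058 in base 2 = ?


394423058 in base 2 = 10111100000100110101100010010
Number of digits = 29

29 digits (base 2)


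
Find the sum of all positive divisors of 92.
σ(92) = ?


Divisors of 92: 1, 2, 4, 23, 46, 92
Sum = 1 + 2 + 4 + 23 + 46 + 92 = 168

σ(92) = 168


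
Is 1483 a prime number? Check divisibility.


Check divisors up to sqrt(1483) = 38.5097
No divisors found.
1483 is prime.

Yes, 1483 is prime


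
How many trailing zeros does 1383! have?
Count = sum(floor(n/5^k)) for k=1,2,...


floor(1383/5) = 276
floor(1383/25) = 55
floor(1383/125) = 11
floor(1383/625) = 2
Total = 344

344 trailing zeros


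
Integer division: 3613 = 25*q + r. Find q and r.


3613 = 25 * 144 + 13
Check: 3600 + 13 = 3613

q = 144, r = 13


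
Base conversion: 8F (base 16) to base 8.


8F (base 16) = 143 (decimal)
143 (decimal) = 217 (base 8)


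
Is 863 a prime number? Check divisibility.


Check divisors up to sqrt(863) = 29.3769
No divisors found.
863 is prime.

Yes, 863 is prime


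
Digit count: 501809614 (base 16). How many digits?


501809614 in base 16 = 1DE901CE
Number of digits = 8

8 digits (base 16)


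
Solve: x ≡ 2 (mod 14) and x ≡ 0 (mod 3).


M = 14*3 = 42
M1 = M/14 = 3, M2 = M/3 = 14
M1^(-1) mod 14 = 5, M2^(-1) mod 3 = 2
x = 2*3*5 + 0*14*2 = 30
30 mod 42 = 30
Check: 30 mod 14 = 2 ✓, 30 mod 3 = 0 ✓

x ≡ 30 (mod 42)


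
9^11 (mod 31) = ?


9^1 mod 31 = 9
9^2 mod 31 = 19
9^3 mod 31 = 16
9^4 mod 31 = 20
9^5 mod 31 = 25
9^6 mod 31 = 8
9^7 mod 31 = 10
9^8 mod 31 = 28
9^9 mod 31 = 4
9^10 mod 31 = 5
9^11 mod 31 = 14


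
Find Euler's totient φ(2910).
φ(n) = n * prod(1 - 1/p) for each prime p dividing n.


2910 = 2 × 3 × 5 × 97
Prime factors: 2, 3, 5, 97
φ(2910) = 2910 × (1-1/2) × (1-1/3) × (1-1/5) × (1-1/97)
= 2910 × 1/2 × 2/3 × 4/5 × 96/97 = 768

φ(2910) = 768


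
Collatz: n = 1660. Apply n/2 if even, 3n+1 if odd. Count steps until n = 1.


1660 → 830 → 415 → 1246 → 623 → 1870 → 935 → 2806 → 1403 → 4210 → 2105 → 6316 → 3158 → 1579 → 4738 → 2369 → 7108 → 3554 → 1777 → 5332 → 2666 → 1333 → 4000 → 2000 → 1000 → 500 → 250 → 125 → 376 → 188 → 94 → 47 → 142 → 71 → 214 → 107 → 322 → 161 → 484 → 242 → 121 → 364 → 182 → 91 → 274 → 137 → 412 → 206 → 103 → 310 → 155 → 466 → 233 → 700 → 350 → 175 → 526 → 263 → 790 → 395 → 1186 → 593 → 1780 → 890 → 445 → 1336 → 668 → 334 → 167 → 502 → 251 → 754 → 377 → 1132 → 566 → 283 → 850 → 425 → 1276 → 638 → 319 → 958 → 479 → 1438 → 719 → 2158 → 1079 → 3238 → 1619 → 4858 → 2429 → 7288 → 3644 → 1822 → 911 → 2734 → 1367 → 4102 → 2051 → 6154 → 3077 → 9232 → 4616 → 2308 → 1154 → 577 → 1732 → 866 → 433 → 1300 → 650 → 325 → 976 → 488 → 244 → 122 → 61 → 184 → 92 → 46 → 23 → 70 → 35 → 106 → 53 → 160 → 80 → 40 → 20 → 10 → 5 → 16 → 8 → 4 → 2 → 1
Total steps = 135

135 steps


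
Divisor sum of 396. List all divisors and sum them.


Divisors of 396: 1, 2, 3, 4, 6, 9, 11, 12, 18, 22, 33, 36, 44, 66, 99, 132, 198, 396
Sum = 1 + 2 + 3 + 4 + 6 + 9 + 11 + 12 + 18 + 22 + 33 + 36 + 44 + 66 + 99 + 132 + 198 + 396 = 1092

σ(396) = 1092


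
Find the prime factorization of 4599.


4599 / 3 = 1533
1533 / 3 = 511
511 / 7 = 73
73 / 73 = 1
4599 = 3^2 × 7 × 73


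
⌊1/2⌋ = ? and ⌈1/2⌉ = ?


1/2 = 0.5000
floor = 0
ceil = 1

floor = 0, ceil = 1


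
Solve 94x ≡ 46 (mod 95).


GCD(94, 95) = 1, unique solution
a^(-1) mod 95 = 94
x = 94 * 46 mod 95 = 49

x ≡ 49 (mod 95)


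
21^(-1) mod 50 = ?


Use the extended Euclidean algorithm on (50, 21); each row r = 50*s + 21*t:
r=50, s=1, t=0
r=21, s=0, t=1
q=2: r=8, s=1, t=-2   [50*(1) + 21*(-2) = 8]
q=2: r=5, s=-2, t=5   [50*(-2) + 21*(5) = 5]
q=1: r=3, s=3, t=-7   [50*(3) + 21*(-7) = 3]
q=1: r=2, s=-5, t=12   [50*(-5) + 21*(12) = 2]
q=1: r=1, s=8, t=-19   [50*(8) + 21*(-19) = 1]
q=2: r=0, s=-21, t=50   [50*(-21) + 21*(50) = 0]
GCD = 1 with t = -19, so 21*(-19) ≡ 1 (mod 50)
Inverse = -19 mod 50 = 31
Check: 21 * 31 = 651 ≡ 1 (mod 50)

21^(-1) ≡ 31 (mod 50)


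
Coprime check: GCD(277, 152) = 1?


Euclidean algorithm:
277 = 1 * 152 + 125
152 = 1 * 125 + 27
125 = 4 * 27 + 17
27 = 1 * 17 + 10
17 = 1 * 10 + 7
10 = 1 * 7 + 3
7 = 2 * 3 + 1
3 = 3 * 1 + 0
GCD(277, 152) = 1

Yes, coprime (GCD = 1)


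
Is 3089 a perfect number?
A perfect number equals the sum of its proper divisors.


Proper divisors of 3089: 1
Sum = 1 = 1

No, 3089 is not perfect (1 ≠ 3089)


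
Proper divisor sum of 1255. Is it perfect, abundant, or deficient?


Proper divisors: 1, 5, 251
Sum = 1 + 5 + 251 = 257
257 < 1255 → deficient

s(1255) = 257 (deficient)


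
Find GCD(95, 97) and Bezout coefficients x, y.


Tabular extended Euclidean (each row: r = 95*s + 97*t):
r=95, s=1, t=0
r=97, s=0, t=1
q=0: r=95, s=1, t=0   [95*(1) + 97*(0) = 95]
q=1: r=2, s=-1, t=1   [95*(-1) + 97*(1) = 2]
q=47: r=1, s=48, t=-47   [95*(48) + 97*(-47) = 1]
q=2: r=0, s=-97, t=95   [95*(-97) + 97*(95) = 0]
GCD = 1; from the row with r=1: x=48, y=-47
Check: 95*(48) + 97*(-47) = 4560 - 4559 = 1

GCD = 1, x = 48, y = -47


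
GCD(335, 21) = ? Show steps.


335 = 15 * 21 + 20
21 = 1 * 20 + 1
20 = 20 * 1 + 0
GCD = 1


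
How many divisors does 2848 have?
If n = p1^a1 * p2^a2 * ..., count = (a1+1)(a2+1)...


2848 = 2^5 × 89^1
d(2848) = (5+1) × (1+1) = 12

12 divisors


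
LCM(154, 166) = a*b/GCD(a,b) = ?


GCD(154, 166) = 2
LCM = 154*166/2 = 25564/2 = 12782

LCM = 12782


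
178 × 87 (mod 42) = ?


178 × 87 = 15486
15486 mod 42 = 30


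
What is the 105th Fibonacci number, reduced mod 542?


F(k) mod 542 for k=1..105:
1, 1, 2, 3, 5, 8, 13, 21, 34, 55, 89, 144, 233, 377, 68, 445, 513, 416, 387, 261, 106, 367, 473, 298, 229, 527, 214, 199, 413, 70, 483, 11, 494, 505, 457, 420, 335, 213, 6, 219, 225, 444, 127, 29, 156, 185, 341, 526, 325, 309, 92, 401, 493, 352, 303, 113, 416, 529, 403, 390, 251, 99, 350, 449, 257, 164, 421, 43, 464, 507, 429, 394, 281, 133, 414, 5, 419, 424, 301, 183, 484, 125, 67, 192, 259, 451, 168, 77, 245, 322, 25, 347, 372, 177, 7, 184, 191, 375, 24, 399, 423, 280, 161, 441, 60
F(105) mod 542 = 60


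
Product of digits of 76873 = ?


7 × 6 × 8 × 7 × 3 = 7056


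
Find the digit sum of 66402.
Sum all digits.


6 + 6 + 4 + 0 + 2 = 18


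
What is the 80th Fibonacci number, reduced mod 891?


F(k) mod 891 for k=1..80:
1, 1, 2, 3, 5, 8, 13, 21, 34, 55, 89, 144, 233, 377, 610, 96, 706, 802, 617, 528, 254, 782, 145, 36, 181, 217, 398, 615, 122, 737, 859, 705, 673, 487, 269, 756, 134, 890, 133, 132, 265, 397, 662, 168, 830, 107, 46, 153, 199, 352, 551, 12, 563, 575, 247, 822, 178, 109, 287, 396, 683, 188, 871, 168, 148, 316, 464, 780, 353, 242, 595, 837, 541, 487, 137, 624, 761, 494, 364, 858
F(80) mod 891 = 858


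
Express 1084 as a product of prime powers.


1084 / 2 = 542
542 / 2 = 271
271 / 271 = 1
1084 = 2^2 × 271


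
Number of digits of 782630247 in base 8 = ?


782630247 in base 8 = 5651376547
Number of digits = 10

10 digits (base 8)


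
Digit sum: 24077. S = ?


2 + 4 + 0 + 7 + 7 = 20


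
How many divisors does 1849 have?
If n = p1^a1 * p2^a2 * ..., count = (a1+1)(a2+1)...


1849 = 43^2
d(1849) = (2+1) = 3

3 divisors


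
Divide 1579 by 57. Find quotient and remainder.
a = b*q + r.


1579 = 57 * 27 + 40
Check: 1539 + 40 = 1579

q = 27, r = 40


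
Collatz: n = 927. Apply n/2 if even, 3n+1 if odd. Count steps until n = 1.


927 → 2782 → 1391 → 4174 → 2087 → 6262 → 3131 → 9394 → 4697 → 14092 → 7046 → 3523 → 10570 → 5285 → 15856 → 7928 → 3964 → 1982 → 991 → 2974 → 1487 → 4462 → 2231 → 6694 → 3347 → 10042 → 5021 → 15064 → 7532 → 3766 → 1883 → 5650 → 2825 → 8476 → 4238 → 2119 → 6358 → 3179 → 9538 → 4769 → 14308 → 7154 → 3577 → 10732 → 5366 → 2683 → 8050 → 4025 → 12076 → 6038 → 3019 → 9058 → 4529 → 13588 → 6794 → 3397 → 10192 → 5096 → 2548 → 1274 → 637 → 1912 → 956 → 478 → 239 → 718 → 359 → 1078 → 539 → 1618 → 809 → 2428 → 1214 → 607 → 1822 → 911 → 2734 → 1367 → 4102 → 2051 → 6154 → 3077 → 9232 → 4616 → 2308 → 1154 → 577 → 1732 → 866 → 433 → 1300 → 650 → 325 → 976 → 488 → 244 → 122 → 61 → 184 → 92 → 46 → 23 → 70 → 35 → 106 → 53 → 160 → 80 → 40 → 20 → 10 → 5 → 16 → 8 → 4 → 2 → 1
Total steps = 116

116 steps


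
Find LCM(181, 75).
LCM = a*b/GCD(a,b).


GCD(181, 75) = 1
LCM = 181*75/1 = 13575/1 = 13575

LCM = 13575


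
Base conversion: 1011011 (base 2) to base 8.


1011011 (base 2) = 91 (decimal)
91 (decimal) = 133 (base 8)


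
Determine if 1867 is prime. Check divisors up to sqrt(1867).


Check divisors up to sqrt(1867) = 43.2088
No divisors found.
1867 is prime.

Yes, 1867 is prime


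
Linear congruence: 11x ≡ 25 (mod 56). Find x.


GCD(11, 56) = 1, unique solution
a^(-1) mod 56 = 51
x = 51 * 25 mod 56 = 43

x ≡ 43 (mod 56)


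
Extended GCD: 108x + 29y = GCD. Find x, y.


Tabular extended Euclidean (each row: r = 108*s + 29*t):
r=108, s=1, t=0
r=29, s=0, t=1
q=3: r=21, s=1, t=-3   [108*(1) + 29*(-3) = 21]
q=1: r=8, s=-1, t=4   [108*(-1) + 29*(4) = 8]
q=2: r=5, s=3, t=-11   [108*(3) + 29*(-11) = 5]
q=1: r=3, s=-4, t=15   [108*(-4) + 29*(15) = 3]
q=1: r=2, s=7, t=-26   [108*(7) + 29*(-26) = 2]
q=1: r=1, s=-11, t=41   [108*(-11) + 29*(41) = 1]
q=2: r=0, s=29, t=-108   [108*(29) + 29*(-108) = 0]
GCD = 1; from the row with r=1: x=-11, y=41
Check: 108*(-11) + 29*(41) = -1188 + 1189 = 1

GCD = 1, x = -11, y = 41


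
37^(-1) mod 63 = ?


Use the extended Euclidean algorithm on (63, 37); each row r = 63*s + 37*t:
r=63, s=1, t=0
r=37, s=0, t=1
q=1: r=26, s=1, t=-1   [63*(1) + 37*(-1) = 26]
q=1: r=11, s=-1, t=2   [63*(-1) + 37*(2) = 11]
q=2: r=4, s=3, t=-5   [63*(3) + 37*(-5) = 4]
q=2: r=3, s=-7, t=12   [63*(-7) + 37*(12) = 3]
q=1: r=1, s=10, t=-17   [63*(10) + 37*(-17) = 1]
q=3: r=0, s=-37, t=63   [63*(-37) + 37*(63) = 0]
GCD = 1 with t = -17, so 37*(-17) ≡ 1 (mod 63)
Inverse = -17 mod 63 = 46
Check: 37 * 46 = 1702 ≡ 1 (mod 63)

37^(-1) ≡ 46 (mod 63)


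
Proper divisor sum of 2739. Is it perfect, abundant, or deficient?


Proper divisors: 1, 3, 11, 33, 83, 249, 913
Sum = 1 + 3 + 11 + 33 + 83 + 249 + 913 = 1293
1293 < 2739 → deficient

s(2739) = 1293 (deficient)


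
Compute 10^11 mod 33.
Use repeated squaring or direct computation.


10^1 mod 33 = 10
10^2 mod 33 = 1
10^3 mod 33 = 10
10^4 mod 33 = 1
10^5 mod 33 = 10
10^6 mod 33 = 1
10^7 mod 33 = 10
10^8 mod 33 = 1
10^9 mod 33 = 10
10^10 mod 33 = 1
10^11 mod 33 = 10


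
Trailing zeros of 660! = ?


floor(660/5) = 132
floor(660/25) = 26
floor(660/125) = 5
floor(660/625) = 1
Total = 164

164 trailing zeros


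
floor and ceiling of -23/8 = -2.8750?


-23/8 = -2.8750
floor = -3
ceil = -2

floor = -3, ceil = -2


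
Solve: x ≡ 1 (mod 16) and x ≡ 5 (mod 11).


M = 16*11 = 176
M1 = M/16 = 11, M2 = M/11 = 16
M1^(-1) mod 16 = 3, M2^(-1) mod 11 = 9
x = 1*11*3 + 5*16*9 = 753
753 mod 176 = 49
Check: 49 mod 16 = 1 ✓, 49 mod 11 = 5 ✓

x ≡ 49 (mod 176)


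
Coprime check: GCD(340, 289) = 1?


Euclidean algorithm:
340 = 1 * 289 + 51
289 = 5 * 51 + 34
51 = 1 * 34 + 17
34 = 2 * 17 + 0
GCD(340, 289) = 17

No, not coprime (GCD = 17)


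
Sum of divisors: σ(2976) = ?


Divisors of 2976: 1, 2, 3, 4, 6, 8, 12, 16, 24, 31, 32, 48, 62, 93, 96, 124, 186, 248, 372, 496, 744, 992, 1488, 2976
Sum = 1 + 2 + 3 + 4 + 6 + 8 + 12 + 16 + 24 + 31 + 32 + 48 + 62 + 93 + 96 + 124 + 186 + 248 + 372 + 496 + 744 + 992 + 1488 + 2976 = 8064

σ(2976) = 8064


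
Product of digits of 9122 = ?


9 × 1 × 2 × 2 = 36


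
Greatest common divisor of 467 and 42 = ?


467 = 11 * 42 + 5
42 = 8 * 5 + 2
5 = 2 * 2 + 1
2 = 2 * 1 + 0
GCD = 1


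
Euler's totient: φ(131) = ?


131 = 131
Prime factors: 131
φ(131) = 131 × (1-1/131)
= 131 × 130/131 = 130

φ(131) = 130


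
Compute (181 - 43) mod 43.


181 - 43 = 138
138 mod 43 = 9


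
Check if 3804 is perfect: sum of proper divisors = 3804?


Proper divisors of 3804: 1, 2, 3, 4, 6, 12, 317, 634, 951, 1268, 1902
Sum = 1 + 2 + 3 + 4 + 6 + 12 + 317 + 634 + 951 + 1268 + 1902 = 5100

No, 3804 is not perfect (5100 ≠ 3804)


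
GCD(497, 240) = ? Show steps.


497 = 2 * 240 + 17
240 = 14 * 17 + 2
17 = 8 * 2 + 1
2 = 2 * 1 + 0
GCD = 1


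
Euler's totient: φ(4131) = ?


4131 = 3^5 × 17
Prime factors: 3, 17
φ(4131) = 4131 × (1-1/3) × (1-1/17)
= 4131 × 2/3 × 16/17 = 2592

φ(4131) = 2592


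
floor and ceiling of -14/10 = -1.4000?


-14/10 = -1.4000
floor = -2
ceil = -1

floor = -2, ceil = -1


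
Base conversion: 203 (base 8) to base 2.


203 (base 8) = 131 (decimal)
131 (decimal) = 10000011 (base 2)


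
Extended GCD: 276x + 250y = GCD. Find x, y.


Tabular extended Euclidean (each row: r = 276*s + 250*t):
r=276, s=1, t=0
r=250, s=0, t=1
q=1: r=26, s=1, t=-1   [276*(1) + 250*(-1) = 26]
q=9: r=16, s=-9, t=10   [276*(-9) + 250*(10) = 16]
q=1: r=10, s=10, t=-11   [276*(10) + 250*(-11) = 10]
q=1: r=6, s=-19, t=21   [276*(-19) + 250*(21) = 6]
q=1: r=4, s=29, t=-32   [276*(29) + 250*(-32) = 4]
q=1: r=2, s=-48, t=53   [276*(-48) + 250*(53) = 2]
q=2: r=0, s=125, t=-138   [276*(125) + 250*(-138) = 0]
GCD = 2; from the row with r=2: x=-48, y=53
Check: 276*(-48) + 250*(53) = -13248 + 13250 = 2

GCD = 2, x = -48, y = 53


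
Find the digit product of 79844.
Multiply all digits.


7 × 9 × 8 × 4 × 4 = 8064


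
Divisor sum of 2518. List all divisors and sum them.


Divisors of 2518: 1, 2, 1259, 2518
Sum = 1 + 2 + 1259 + 2518 = 3780

σ(2518) = 3780


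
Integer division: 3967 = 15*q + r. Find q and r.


3967 = 15 * 264 + 7
Check: 3960 + 7 = 3967

q = 264, r = 7


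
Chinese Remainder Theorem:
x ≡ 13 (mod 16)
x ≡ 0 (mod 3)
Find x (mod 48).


M = 16*3 = 48
M1 = M/16 = 3, M2 = M/3 = 16
M1^(-1) mod 16 = 11, M2^(-1) mod 3 = 1
x = 13*3*11 + 0*16*1 = 429
429 mod 48 = 45
Check: 45 mod 16 = 13 ✓, 45 mod 3 = 0 ✓

x ≡ 45 (mod 48)


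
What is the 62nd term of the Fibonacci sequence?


Sequence: 1, 1, 2, 3, 5, 8, 13, 21, 34, 55, 89, 144, 233, 377, 610, 987, 1597, 2584, 4181, 6765, 10946, 17711, 28657, 46368, 75025, 121393, 196418, 317811, 514229, 832040, 1346269, 2178309, 3524578, 5702887, 9227465, 14930352, 24157817, 39088169, 63245986, 102334155, 165580141, 267914296, 433494437, 701408733, 1134903170, 1836311903, 2971215073, 4807526976, 7778742049, 12586269025, 20365011074, 32951280099, 53316291173, 86267571272, 139583862445, 225851433717, 365435296162, 591286729879, 956722026041, 1548008755920, 2504730781961, 4052739537881
F(62) = 4052739537881


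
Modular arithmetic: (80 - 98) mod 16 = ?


80 - 98 = -18
-18 mod 16 = 14


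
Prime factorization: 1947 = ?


1947 / 3 = 649
649 / 11 = 59
59 / 59 = 1
1947 = 3 × 11 × 59


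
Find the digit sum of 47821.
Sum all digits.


4 + 7 + 8 + 2 + 1 = 22


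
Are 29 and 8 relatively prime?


Euclidean algorithm:
29 = 3 * 8 + 5
8 = 1 * 5 + 3
5 = 1 * 3 + 2
3 = 1 * 2 + 1
2 = 2 * 1 + 0
GCD(29, 8) = 1

Yes, coprime (GCD = 1)


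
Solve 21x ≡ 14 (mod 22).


GCD(21, 22) = 1, unique solution
a^(-1) mod 22 = 21
x = 21 * 14 mod 22 = 8

x ≡ 8 (mod 22)


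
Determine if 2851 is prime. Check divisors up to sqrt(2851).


Check divisors up to sqrt(2851) = 53.3948
No divisors found.
2851 is prime.

Yes, 2851 is prime


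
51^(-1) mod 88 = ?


Use the extended Euclidean algorithm on (88, 51); each row r = 88*s + 51*t:
r=88, s=1, t=0
r=51, s=0, t=1
q=1: r=37, s=1, t=-1   [88*(1) + 51*(-1) = 37]
q=1: r=14, s=-1, t=2   [88*(-1) + 51*(2) = 14]
q=2: r=9, s=3, t=-5   [88*(3) + 51*(-5) = 9]
q=1: r=5, s=-4, t=7   [88*(-4) + 51*(7) = 5]
q=1: r=4, s=7, t=-12   [88*(7) + 51*(-12) = 4]
q=1: r=1, s=-11, t=19   [88*(-11) + 51*(19) = 1]
q=4: r=0, s=51, t=-88   [88*(51) + 51*(-88) = 0]
GCD = 1 with t = 19, so 51*(19) ≡ 1 (mod 88)
Inverse = 19 mod 88 = 19
Check: 51 * 19 = 969 ≡ 1 (mod 88)

51^(-1) ≡ 19 (mod 88)


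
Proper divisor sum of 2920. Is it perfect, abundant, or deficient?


Proper divisors: 1, 2, 4, 5, 8, 10, 20, 40, 73, 146, 292, 365, 584, 730, 1460
Sum = 1 + 2 + 4 + 5 + 8 + 10 + 20 + 40 + 73 + 146 + 292 + 365 + 584 + 730 + 1460 = 3740
3740 > 2920 → abundant

s(2920) = 3740 (abundant)


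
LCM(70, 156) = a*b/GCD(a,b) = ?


GCD(70, 156) = 2
LCM = 70*156/2 = 10920/2 = 5460

LCM = 5460


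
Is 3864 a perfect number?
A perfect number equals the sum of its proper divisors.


Proper divisors of 3864: 1, 2, 3, 4, 6, 7, 8, 12, 14, 21, 23, 24, 28, 42, 46, 56, 69, 84, 92, 138, 161, 168, 184, 276, 322, 483, 552, 644, 966, 1288, 1932
Sum = 1 + 2 + 3 + 4 + 6 + 7 + 8 + 12 + 14 + 21 + 23 + 24 + 28 + 42 + 46 + 56 + 69 + 84 + 92 + 138 + 161 + 168 + 184 + 276 + 322 + 483 + 552 + 644 + 966 + 1288 + 1932 = 7656

No, 3864 is not perfect (7656 ≠ 3864)


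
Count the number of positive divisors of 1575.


1575 = 3^2 × 5^2 × 7^1
d(1575) = (2+1) × (2+1) × (1+1) = 18

18 divisors


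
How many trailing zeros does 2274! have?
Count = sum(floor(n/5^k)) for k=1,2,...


floor(2274/5) = 454
floor(2274/25) = 90
floor(2274/125) = 18
floor(2274/625) = 3
Total = 565

565 trailing zeros


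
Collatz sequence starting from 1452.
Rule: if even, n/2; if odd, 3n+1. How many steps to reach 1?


1452 → 726 → 363 → 1090 → 545 → 1636 → 818 → 409 → 1228 → 614 → 307 → 922 → 461 → 1384 → 692 → 346 → 173 → 520 → 260 → 130 → 65 → 196 → 98 → 49 → 148 → 74 → 37 → 112 → 56 → 28 → 14 → 7 → 22 → 11 → 34 → 17 → 52 → 26 → 13 → 40 → 20 → 10 → 5 → 16 → 8 → 4 → 2 → 1
Total steps = 47

47 steps


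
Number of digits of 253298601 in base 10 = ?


253298601 has 9 digits in base 10
floor(log10(253298601)) + 1 = floor(8.4036) + 1 = 9

9 digits (base 10)


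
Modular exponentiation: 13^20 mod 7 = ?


13^1 mod 7 = 6
13^2 mod 7 = 1
13^3 mod 7 = 6
13^4 mod 7 = 1
13^5 mod 7 = 6
13^6 mod 7 = 1
13^7 mod 7 = 6
13^8 mod 7 = 1
13^9 mod 7 = 6
13^10 mod 7 = 1
13^11 mod 7 = 6
13^12 mod 7 = 1
13^13 mod 7 = 6
13^14 mod 7 = 1
13^15 mod 7 = 6
13^16 mod 7 = 1
13^17 mod 7 = 6
13^18 mod 7 = 1
13^19 mod 7 = 6
13^20 mod 7 = 1


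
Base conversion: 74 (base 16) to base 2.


74 (base 16) = 116 (decimal)
116 (decimal) = 1110100 (base 2)


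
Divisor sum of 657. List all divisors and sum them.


Divisors of 657: 1, 3, 9, 73, 219, 657
Sum = 1 + 3 + 9 + 73 + 219 + 657 = 962

σ(657) = 962


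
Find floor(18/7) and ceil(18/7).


18/7 = 2.5714
floor = 2
ceil = 3

floor = 2, ceil = 3


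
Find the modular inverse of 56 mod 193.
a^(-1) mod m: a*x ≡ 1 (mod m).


Use the extended Euclidean algorithm on (193, 56); each row r = 193*s + 56*t:
r=193, s=1, t=0
r=56, s=0, t=1
q=3: r=25, s=1, t=-3   [193*(1) + 56*(-3) = 25]
q=2: r=6, s=-2, t=7   [193*(-2) + 56*(7) = 6]
q=4: r=1, s=9, t=-31   [193*(9) + 56*(-31) = 1]
q=6: r=0, s=-56, t=193   [193*(-56) + 56*(193) = 0]
GCD = 1 with t = -31, so 56*(-31) ≡ 1 (mod 193)
Inverse = -31 mod 193 = 162
Check: 56 * 162 = 9072 ≡ 1 (mod 193)

56^(-1) ≡ 162 (mod 193)


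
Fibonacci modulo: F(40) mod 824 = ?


F(k) mod 824 for k=1..40:
1, 1, 2, 3, 5, 8, 13, 21, 34, 55, 89, 144, 233, 377, 610, 163, 773, 112, 61, 173, 234, 407, 641, 224, 41, 265, 306, 571, 53, 624, 677, 477, 330, 807, 313, 296, 609, 81, 690, 771
F(40) mod 824 = 771


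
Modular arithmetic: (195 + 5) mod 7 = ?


195 + 5 = 200
200 mod 7 = 4


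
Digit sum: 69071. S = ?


6 + 9 + 0 + 7 + 1 = 23


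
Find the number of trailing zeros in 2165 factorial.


floor(2165/5) = 433
floor(2165/25) = 86
floor(2165/125) = 17
floor(2165/625) = 3
Total = 539

539 trailing zeros


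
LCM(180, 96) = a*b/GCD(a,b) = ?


GCD(180, 96) = 12
LCM = 180*96/12 = 17280/12 = 1440

LCM = 1440


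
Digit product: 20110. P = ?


2 × 0 × 1 × 1 × 0 = 0


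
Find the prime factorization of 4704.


4704 / 2 = 2352
2352 / 2 = 1176
1176 / 2 = 588
588 / 2 = 294
294 / 2 = 147
147 / 3 = 49
49 / 7 = 7
7 / 7 = 1
4704 = 2^5 × 3 × 7^2


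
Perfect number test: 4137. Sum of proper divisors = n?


Proper divisors of 4137: 1, 3, 7, 21, 197, 591, 1379
Sum = 1 + 3 + 7 + 21 + 197 + 591 + 1379 = 2199

No, 4137 is not perfect (2199 ≠ 4137)


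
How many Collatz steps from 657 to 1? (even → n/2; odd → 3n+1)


657 → 1972 → 986 → 493 → 1480 → 740 → 370 → 185 → 556 → 278 → 139 → 418 → 209 → 628 → 314 → 157 → 472 → 236 → 118 → 59 → 178 → 89 → 268 → 134 → 67 → 202 → 101 → 304 → 152 → 76 → 38 → 19 → 58 → 29 → 88 → 44 → 22 → 11 → 34 → 17 → 52 → 26 → 13 → 40 → 20 → 10 → 5 → 16 → 8 → 4 → 2 → 1
Total steps = 51

51 steps


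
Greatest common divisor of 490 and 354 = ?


490 = 1 * 354 + 136
354 = 2 * 136 + 82
136 = 1 * 82 + 54
82 = 1 * 54 + 28
54 = 1 * 28 + 26
28 = 1 * 26 + 2
26 = 13 * 2 + 0
GCD = 2


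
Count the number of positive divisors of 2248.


2248 = 2^3 × 281^1
d(2248) = (3+1) × (1+1) = 8

8 divisors


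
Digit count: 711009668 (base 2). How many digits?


711009668 in base 2 = 101010011000010010010110000100
Number of digits = 30

30 digits (base 2)


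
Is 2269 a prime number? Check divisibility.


Check divisors up to sqrt(2269) = 47.6340
No divisors found.
2269 is prime.

Yes, 2269 is prime


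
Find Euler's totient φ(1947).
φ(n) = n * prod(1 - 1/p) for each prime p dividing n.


1947 = 3 × 11 × 59
Prime factors: 3, 11, 59
φ(1947) = 1947 × (1-1/3) × (1-1/11) × (1-1/59)
= 1947 × 2/3 × 10/11 × 58/59 = 1160

φ(1947) = 1160


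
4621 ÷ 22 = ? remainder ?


4621 = 22 * 210 + 1
Check: 4620 + 1 = 4621

q = 210, r = 1


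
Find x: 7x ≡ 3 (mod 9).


GCD(7, 9) = 1, unique solution
a^(-1) mod 9 = 4
x = 4 * 3 mod 9 = 3

x ≡ 3 (mod 9)


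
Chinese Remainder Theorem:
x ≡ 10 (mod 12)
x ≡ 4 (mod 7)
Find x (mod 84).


M = 12*7 = 84
M1 = M/12 = 7, M2 = M/7 = 12
M1^(-1) mod 12 = 7, M2^(-1) mod 7 = 3
x = 10*7*7 + 4*12*3 = 634
634 mod 84 = 46
Check: 46 mod 12 = 10 ✓, 46 mod 7 = 4 ✓

x ≡ 46 (mod 84)


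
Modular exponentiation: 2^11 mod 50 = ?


2^1 mod 50 = 2
2^2 mod 50 = 4
2^3 mod 50 = 8
2^4 mod 50 = 16
2^5 mod 50 = 32
2^6 mod 50 = 14
2^7 mod 50 = 28
2^8 mod 50 = 6
2^9 mod 50 = 12
2^10 mod 50 = 24
2^11 mod 50 = 48


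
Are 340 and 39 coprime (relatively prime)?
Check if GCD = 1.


Euclidean algorithm:
340 = 8 * 39 + 28
39 = 1 * 28 + 11
28 = 2 * 11 + 6
11 = 1 * 6 + 5
6 = 1 * 5 + 1
5 = 5 * 1 + 0
GCD(340, 39) = 1

Yes, coprime (GCD = 1)


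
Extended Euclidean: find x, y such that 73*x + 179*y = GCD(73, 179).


Tabular extended Euclidean (each row: r = 73*s + 179*t):
r=73, s=1, t=0
r=179, s=0, t=1
q=0: r=73, s=1, t=0   [73*(1) + 179*(0) = 73]
q=2: r=33, s=-2, t=1   [73*(-2) + 179*(1) = 33]
q=2: r=7, s=5, t=-2   [73*(5) + 179*(-2) = 7]
q=4: r=5, s=-22, t=9   [73*(-22) + 179*(9) = 5]
q=1: r=2, s=27, t=-11   [73*(27) + 179*(-11) = 2]
q=2: r=1, s=-76, t=31   [73*(-76) + 179*(31) = 1]
q=2: r=0, s=179, t=-73   [73*(179) + 179*(-73) = 0]
GCD = 1; from the row with r=1: x=-76, y=31
Check: 73*(-76) + 179*(31) = -5548 + 5549 = 1

GCD = 1, x = -76, y = 31


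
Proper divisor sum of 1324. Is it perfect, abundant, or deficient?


Proper divisors: 1, 2, 4, 331, 662
Sum = 1 + 2 + 4 + 331 + 662 = 1000
1000 < 1324 → deficient

s(1324) = 1000 (deficient)


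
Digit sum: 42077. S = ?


4 + 2 + 0 + 7 + 7 = 20


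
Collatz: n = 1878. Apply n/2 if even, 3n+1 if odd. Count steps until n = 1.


1878 → 939 → 2818 → 1409 → 4228 → 2114 → 1057 → 3172 → 1586 → 793 → 2380 → 1190 → 595 → 1786 → 893 → 2680 → 1340 → 670 → 335 → 1006 → 503 → 1510 → 755 → 2266 → 1133 → 3400 → 1700 → 850 → 425 → 1276 → 638 → 319 → 958 → 479 → 1438 → 719 → 2158 → 1079 → 3238 → 1619 → 4858 → 2429 → 7288 → 3644 → 1822 → 911 → 2734 → 1367 → 4102 → 2051 → 6154 → 3077 → 9232 → 4616 → 2308 → 1154 → 577 → 1732 → 866 → 433 → 1300 → 650 → 325 → 976 → 488 → 244 → 122 → 61 → 184 → 92 → 46 → 23 → 70 → 35 → 106 → 53 → 160 → 80 → 40 → 20 → 10 → 5 → 16 → 8 → 4 → 2 → 1
Total steps = 86

86 steps


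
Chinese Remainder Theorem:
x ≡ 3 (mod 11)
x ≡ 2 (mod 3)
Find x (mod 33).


M = 11*3 = 33
M1 = M/11 = 3, M2 = M/3 = 11
M1^(-1) mod 11 = 4, M2^(-1) mod 3 = 2
x = 3*3*4 + 2*11*2 = 80
80 mod 33 = 14
Check: 14 mod 11 = 3 ✓, 14 mod 3 = 2 ✓

x ≡ 14 (mod 33)


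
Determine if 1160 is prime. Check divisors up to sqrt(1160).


1160 / 2 = 580 (exact division)
1160 is NOT prime.

No, 1160 is not prime


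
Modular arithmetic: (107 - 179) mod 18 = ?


107 - 179 = -72
-72 mod 18 = 0


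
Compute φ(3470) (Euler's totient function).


3470 = 2 × 5 × 347
Prime factors: 2, 5, 347
φ(3470) = 3470 × (1-1/2) × (1-1/5) × (1-1/347)
= 3470 × 1/2 × 4/5 × 346/347 = 1384

φ(3470) = 1384


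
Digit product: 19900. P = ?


1 × 9 × 9 × 0 × 0 = 0


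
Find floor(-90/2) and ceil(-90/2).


-90/2 = -45.0000
floor = -45
ceil = -45

floor = -45, ceil = -45


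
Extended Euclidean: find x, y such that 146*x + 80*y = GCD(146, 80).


Tabular extended Euclidean (each row: r = 146*s + 80*t):
r=146, s=1, t=0
r=80, s=0, t=1
q=1: r=66, s=1, t=-1   [146*(1) + 80*(-1) = 66]
q=1: r=14, s=-1, t=2   [146*(-1) + 80*(2) = 14]
q=4: r=10, s=5, t=-9   [146*(5) + 80*(-9) = 10]
q=1: r=4, s=-6, t=11   [146*(-6) + 80*(11) = 4]
q=2: r=2, s=17, t=-31   [146*(17) + 80*(-31) = 2]
q=2: r=0, s=-40, t=73   [146*(-40) + 80*(73) = 0]
GCD = 2; from the row with r=2: x=17, y=-31
Check: 146*(17) + 80*(-31) = 2482 - 2480 = 2

GCD = 2, x = 17, y = -31


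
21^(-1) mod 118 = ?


Use the extended Euclidean algorithm on (118, 21); each row r = 118*s + 21*t:
r=118, s=1, t=0
r=21, s=0, t=1
q=5: r=13, s=1, t=-5   [118*(1) + 21*(-5) = 13]
q=1: r=8, s=-1, t=6   [118*(-1) + 21*(6) = 8]
q=1: r=5, s=2, t=-11   [118*(2) + 21*(-11) = 5]
q=1: r=3, s=-3, t=17   [118*(-3) + 21*(17) = 3]
q=1: r=2, s=5, t=-28   [118*(5) + 21*(-28) = 2]
q=1: r=1, s=-8, t=45   [118*(-8) + 21*(45) = 1]
q=2: r=0, s=21, t=-118   [118*(21) + 21*(-118) = 0]
GCD = 1 with t = 45, so 21*(45) ≡ 1 (mod 118)
Inverse = 45 mod 118 = 45
Check: 21 * 45 = 945 ≡ 1 (mod 118)

21^(-1) ≡ 45 (mod 118)


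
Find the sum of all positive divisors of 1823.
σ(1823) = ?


Divisors of 1823: 1, 1823
Sum = 1 + 1823 = 1824

σ(1823) = 1824


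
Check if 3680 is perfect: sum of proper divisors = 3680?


Proper divisors of 3680: 1, 2, 4, 5, 8, 10, 16, 20, 23, 32, 40, 46, 80, 92, 115, 160, 184, 230, 368, 460, 736, 920, 1840
Sum = 1 + 2 + 4 + 5 + 8 + 10 + 16 + 20 + 23 + 32 + 40 + 46 + 80 + 92 + 115 + 160 + 184 + 230 + 368 + 460 + 736 + 920 + 1840 = 5392

No, 3680 is not perfect (5392 ≠ 3680)


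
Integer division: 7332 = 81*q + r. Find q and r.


7332 = 81 * 90 + 42
Check: 7290 + 42 = 7332

q = 90, r = 42


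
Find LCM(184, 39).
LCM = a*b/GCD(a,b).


GCD(184, 39) = 1
LCM = 184*39/1 = 7176/1 = 7176

LCM = 7176


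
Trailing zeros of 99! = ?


floor(99/5) = 19
floor(99/25) = 3
Total = 22

22 trailing zeros


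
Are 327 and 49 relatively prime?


Euclidean algorithm:
327 = 6 * 49 + 33
49 = 1 * 33 + 16
33 = 2 * 16 + 1
16 = 16 * 1 + 0
GCD(327, 49) = 1

Yes, coprime (GCD = 1)


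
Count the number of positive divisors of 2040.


2040 = 2^3 × 3^1 × 5^1 × 17^1
d(2040) = (3+1) × (1+1) × (1+1) × (1+1) = 32

32 divisors


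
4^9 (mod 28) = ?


4^1 mod 28 = 4
4^2 mod 28 = 16
4^3 mod 28 = 8
4^4 mod 28 = 4
4^5 mod 28 = 16
4^6 mod 28 = 8
4^7 mod 28 = 4
4^8 mod 28 = 16
4^9 mod 28 = 8


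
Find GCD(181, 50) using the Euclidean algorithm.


181 = 3 * 50 + 31
50 = 1 * 31 + 19
31 = 1 * 19 + 12
19 = 1 * 12 + 7
12 = 1 * 7 + 5
7 = 1 * 5 + 2
5 = 2 * 2 + 1
2 = 2 * 1 + 0
GCD = 1


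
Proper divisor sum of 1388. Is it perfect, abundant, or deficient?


Proper divisors: 1, 2, 4, 347, 694
Sum = 1 + 2 + 4 + 347 + 694 = 1048
1048 < 1388 → deficient

s(1388) = 1048 (deficient)


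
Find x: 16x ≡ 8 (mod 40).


GCD(16, 40) = 8 divides 8
Divide: 2x ≡ 1 (mod 5)
x ≡ 3 (mod 5)


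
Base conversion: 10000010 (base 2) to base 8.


10000010 (base 2) = 130 (decimal)
130 (decimal) = 202 (base 8)


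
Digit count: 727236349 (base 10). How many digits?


727236349 has 9 digits in base 10
floor(log10(727236349)) + 1 = floor(8.8617) + 1 = 9

9 digits (base 10)


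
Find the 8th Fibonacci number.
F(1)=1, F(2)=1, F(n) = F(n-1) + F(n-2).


Sequence: 1, 1, 2, 3, 5, 8, 13, 21
F(8) = 21


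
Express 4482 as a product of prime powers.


4482 / 2 = 2241
2241 / 3 = 747
747 / 3 = 249
249 / 3 = 83
83 / 83 = 1
4482 = 2 × 3^3 × 83


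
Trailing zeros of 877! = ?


floor(877/5) = 175
floor(877/25) = 35
floor(877/125) = 7
floor(877/625) = 1
Total = 218

218 trailing zeros


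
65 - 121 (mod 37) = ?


65 - 121 = -56
-56 mod 37 = 18


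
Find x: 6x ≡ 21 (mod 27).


GCD(6, 27) = 3 divides 21
Divide: 2x ≡ 7 (mod 9)
x ≡ 8 (mod 9)


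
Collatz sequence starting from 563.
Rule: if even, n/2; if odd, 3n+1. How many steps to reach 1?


563 → 1690 → 845 → 2536 → 1268 → 634 → 317 → 952 → 476 → 238 → 119 → 358 → 179 → 538 → 269 → 808 → 404 → 202 → 101 → 304 → 152 → 76 → 38 → 19 → 58 → 29 → 88 → 44 → 22 → 11 → 34 → 17 → 52 → 26 → 13 → 40 → 20 → 10 → 5 → 16 → 8 → 4 → 2 → 1
Total steps = 43

43 steps


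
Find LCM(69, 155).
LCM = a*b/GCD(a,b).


GCD(69, 155) = 1
LCM = 69*155/1 = 10695/1 = 10695

LCM = 10695


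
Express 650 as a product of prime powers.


650 / 2 = 325
325 / 5 = 65
65 / 5 = 13
13 / 13 = 1
650 = 2 × 5^2 × 13


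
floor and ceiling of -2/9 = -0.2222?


-2/9 = -0.2222
floor = -1
ceil = 0

floor = -1, ceil = 0


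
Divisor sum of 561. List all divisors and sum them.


Divisors of 561: 1, 3, 11, 17, 33, 51, 187, 561
Sum = 1 + 3 + 11 + 17 + 33 + 51 + 187 + 561 = 864

σ(561) = 864


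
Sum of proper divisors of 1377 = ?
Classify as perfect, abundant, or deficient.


Proper divisors: 1, 3, 9, 17, 27, 51, 81, 153, 459
Sum = 1 + 3 + 9 + 17 + 27 + 51 + 81 + 153 + 459 = 801
801 < 1377 → deficient

s(1377) = 801 (deficient)


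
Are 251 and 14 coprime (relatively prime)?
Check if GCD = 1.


Euclidean algorithm:
251 = 17 * 14 + 13
14 = 1 * 13 + 1
13 = 13 * 1 + 0
GCD(251, 14) = 1

Yes, coprime (GCD = 1)


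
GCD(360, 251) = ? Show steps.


360 = 1 * 251 + 109
251 = 2 * 109 + 33
109 = 3 * 33 + 10
33 = 3 * 10 + 3
10 = 3 * 3 + 1
3 = 3 * 1 + 0
GCD = 1


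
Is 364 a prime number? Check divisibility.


364 / 2 = 182 (exact division)
364 is NOT prime.

No, 364 is not prime


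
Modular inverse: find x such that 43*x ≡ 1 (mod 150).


Use the extended Euclidean algorithm on (150, 43); each row r = 150*s + 43*t:
r=150, s=1, t=0
r=43, s=0, t=1
q=3: r=21, s=1, t=-3   [150*(1) + 43*(-3) = 21]
q=2: r=1, s=-2, t=7   [150*(-2) + 43*(7) = 1]
q=21: r=0, s=43, t=-150   [150*(43) + 43*(-150) = 0]
GCD = 1 with t = 7, so 43*(7) ≡ 1 (mod 150)
Inverse = 7 mod 150 = 7
Check: 43 * 7 = 301 ≡ 1 (mod 150)

43^(-1) ≡ 7 (mod 150)


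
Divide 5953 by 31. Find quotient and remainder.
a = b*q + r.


5953 = 31 * 192 + 1
Check: 5952 + 1 = 5953

q = 192, r = 1


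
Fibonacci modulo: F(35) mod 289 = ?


F(k) mod 289 for k=1..35:
1, 1, 2, 3, 5, 8, 13, 21, 34, 55, 89, 144, 233, 88, 32, 120, 152, 272, 135, 118, 253, 82, 46, 128, 174, 13, 187, 200, 98, 9, 107, 116, 223, 50, 273
F(35) mod 289 = 273


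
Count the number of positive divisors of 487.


487 = 487^1
d(487) = (1+1) = 2

2 divisors


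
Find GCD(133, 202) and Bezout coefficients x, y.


Tabular extended Euclidean (each row: r = 133*s + 202*t):
r=133, s=1, t=0
r=202, s=0, t=1
q=0: r=133, s=1, t=0   [133*(1) + 202*(0) = 133]
q=1: r=69, s=-1, t=1   [133*(-1) + 202*(1) = 69]
q=1: r=64, s=2, t=-1   [133*(2) + 202*(-1) = 64]
q=1: r=5, s=-3, t=2   [133*(-3) + 202*(2) = 5]
q=12: r=4, s=38, t=-25   [133*(38) + 202*(-25) = 4]
q=1: r=1, s=-41, t=27   [133*(-41) + 202*(27) = 1]
q=4: r=0, s=202, t=-133   [133*(202) + 202*(-133) = 0]
GCD = 1; from the row with r=1: x=-41, y=27
Check: 133*(-41) + 202*(27) = -5453 + 5454 = 1

GCD = 1, x = -41, y = 27


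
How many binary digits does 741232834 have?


741232834 in base 2 = 101100001011100101000011000010
Number of digits = 30

30 digits (base 2)


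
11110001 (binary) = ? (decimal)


11110001 (base 2) = 241 (decimal)
241 (decimal) = 241 (base 10)


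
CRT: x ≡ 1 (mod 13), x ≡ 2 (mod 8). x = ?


M = 13*8 = 104
M1 = M/13 = 8, M2 = M/8 = 13
M1^(-1) mod 13 = 5, M2^(-1) mod 8 = 5
x = 1*8*5 + 2*13*5 = 170
170 mod 104 = 66
Check: 66 mod 13 = 1 ✓, 66 mod 8 = 2 ✓

x ≡ 66 (mod 104)


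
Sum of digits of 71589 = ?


7 + 1 + 5 + 8 + 9 = 30


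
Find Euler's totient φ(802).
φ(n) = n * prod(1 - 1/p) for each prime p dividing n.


802 = 2 × 401
Prime factors: 2, 401
φ(802) = 802 × (1-1/2) × (1-1/401)
= 802 × 1/2 × 400/401 = 400

φ(802) = 400


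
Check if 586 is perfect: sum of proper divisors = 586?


Proper divisors of 586: 1, 2, 293
Sum = 1 + 2 + 293 = 296

No, 586 is not perfect (296 ≠ 586)


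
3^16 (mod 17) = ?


3^1 mod 17 = 3
3^2 mod 17 = 9
3^3 mod 17 = 10
3^4 mod 17 = 13
3^5 mod 17 = 5
3^6 mod 17 = 15
3^7 mod 17 = 11
3^8 mod 17 = 16
3^9 mod 17 = 14
3^10 mod 17 = 8
3^11 mod 17 = 7
3^12 mod 17 = 4
3^13 mod 17 = 12
3^14 mod 17 = 2
3^15 mod 17 = 6
3^16 mod 17 = 1


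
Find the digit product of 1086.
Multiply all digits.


1 × 0 × 8 × 6 = 0


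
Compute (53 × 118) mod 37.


53 × 118 = 6254
6254 mod 37 = 1


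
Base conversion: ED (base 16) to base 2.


ED (base 16) = 237 (decimal)
237 (decimal) = 11101101 (base 2)


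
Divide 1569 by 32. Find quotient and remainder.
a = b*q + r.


1569 = 32 * 49 + 1
Check: 1568 + 1 = 1569

q = 49, r = 1


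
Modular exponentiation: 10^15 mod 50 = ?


10^1 mod 50 = 10
10^2 mod 50 = 0
10^3 mod 50 = 0
10^4 mod 50 = 0
10^5 mod 50 = 0
10^6 mod 50 = 0
10^7 mod 50 = 0
10^8 mod 50 = 0
10^9 mod 50 = 0
10^10 mod 50 = 0
10^11 mod 50 = 0
10^12 mod 50 = 0
10^13 mod 50 = 0
10^14 mod 50 = 0
10^15 mod 50 = 0


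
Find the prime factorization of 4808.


4808 / 2 = 2404
2404 / 2 = 1202
1202 / 2 = 601
601 / 601 = 1
4808 = 2^3 × 601


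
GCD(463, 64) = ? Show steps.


463 = 7 * 64 + 15
64 = 4 * 15 + 4
15 = 3 * 4 + 3
4 = 1 * 3 + 1
3 = 3 * 1 + 0
GCD = 1


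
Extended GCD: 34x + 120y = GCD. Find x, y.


Tabular extended Euclidean (each row: r = 34*s + 120*t):
r=34, s=1, t=0
r=120, s=0, t=1
q=0: r=34, s=1, t=0   [34*(1) + 120*(0) = 34]
q=3: r=18, s=-3, t=1   [34*(-3) + 120*(1) = 18]
q=1: r=16, s=4, t=-1   [34*(4) + 120*(-1) = 16]
q=1: r=2, s=-7, t=2   [34*(-7) + 120*(2) = 2]
q=8: r=0, s=60, t=-17   [34*(60) + 120*(-17) = 0]
GCD = 2; from the row with r=2: x=-7, y=2
Check: 34*(-7) + 120*(2) = -238 + 240 = 2

GCD = 2, x = -7, y = 2


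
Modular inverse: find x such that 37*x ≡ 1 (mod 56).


Use the extended Euclidean algorithm on (56, 37); each row r = 56*s + 37*t:
r=56, s=1, t=0
r=37, s=0, t=1
q=1: r=19, s=1, t=-1   [56*(1) + 37*(-1) = 19]
q=1: r=18, s=-1, t=2   [56*(-1) + 37*(2) = 18]
q=1: r=1, s=2, t=-3   [56*(2) + 37*(-3) = 1]
q=18: r=0, s=-37, t=56   [56*(-37) + 37*(56) = 0]
GCD = 1 with t = -3, so 37*(-3) ≡ 1 (mod 56)
Inverse = -3 mod 56 = 53
Check: 37 * 53 = 1961 ≡ 1 (mod 56)

37^(-1) ≡ 53 (mod 56)
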